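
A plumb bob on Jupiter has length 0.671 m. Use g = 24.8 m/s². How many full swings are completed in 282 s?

272

T = 2π√(L/g) = 2π√(0.671/24.8) = 1.034 s.
Number of complete oscillations = ⌊282/1.034⌋ = ⌊272.9⌋ = 272.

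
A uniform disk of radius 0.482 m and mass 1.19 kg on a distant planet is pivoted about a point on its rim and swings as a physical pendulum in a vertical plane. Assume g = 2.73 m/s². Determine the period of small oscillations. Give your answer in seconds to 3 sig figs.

3.23 s

I_cm = ½mr² = 0.1382 kg·m². The pivot is at distance d = 0.482 m from the centre of mass.
By the parallel-axis theorem, I = I_cm + md² = 0.1382 + 0.2765 = 0.4147 kg·m².
T = 2π√(I/(mgd)) = 2π√(0.4147/(1.19 × 2.73 × 0.482)) = 3.23 s.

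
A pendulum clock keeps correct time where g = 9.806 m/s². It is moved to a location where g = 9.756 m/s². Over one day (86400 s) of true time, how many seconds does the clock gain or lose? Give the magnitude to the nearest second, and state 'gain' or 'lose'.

lose 221 s

The clock's period scales as T ∝ 1/√g, so T'/T = √(9.806/9.756) = 1.00256.
In 86400 s of true time the clock registers 86400/1.00256 = 86179.4 s, so it loses 221 s.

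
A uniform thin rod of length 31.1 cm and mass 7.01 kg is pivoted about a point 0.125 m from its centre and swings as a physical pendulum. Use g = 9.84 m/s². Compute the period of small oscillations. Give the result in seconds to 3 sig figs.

For a physical pendulum T = 2π√(I/(mgd)), with d = 0.1250 m from pivot to centre of mass.
I_cm = mL²/12 = 7.01 × 0.311²/12 = 0.05650 kg·m²; I = I_cm + md² = 0.05650 + 7.01 × 0.1250² = 0.1660 kg·m².
T = 2π√(0.1660/(7.01 × 9.84 × 0.1250)) = 0.872 s.

0.872 s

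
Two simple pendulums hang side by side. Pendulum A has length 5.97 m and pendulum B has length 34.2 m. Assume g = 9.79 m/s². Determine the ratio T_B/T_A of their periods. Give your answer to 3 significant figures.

T ∝ √L, so T_B/T_A = √(L_B/L_A) = √(34.2/5.97) = 2.39.

2.39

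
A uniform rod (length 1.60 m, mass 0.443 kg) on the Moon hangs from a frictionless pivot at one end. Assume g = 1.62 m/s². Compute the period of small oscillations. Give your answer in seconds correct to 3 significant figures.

5.10 s

For a physical pendulum T = 2π√(I/(mgd)), with d = 0.8000 m from pivot to centre of mass.
I_cm = mL²/12 = 0.443 × 1.60²/12 = 0.09451 kg·m²; I = I_cm + md² = 0.09451 + 0.443 × 0.8000² = 0.3780 kg·m².
T = 2π√(0.3780/(0.443 × 1.62 × 0.8000)) = 5.10 s.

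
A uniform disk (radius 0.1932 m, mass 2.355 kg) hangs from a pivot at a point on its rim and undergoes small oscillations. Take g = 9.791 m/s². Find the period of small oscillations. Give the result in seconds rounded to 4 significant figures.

I_cm = ½mr² = 0.043952 kg·m². The pivot is at distance d = 0.1932 m from the centre of mass.
By the parallel-axis theorem, I = I_cm + md² = 0.043952 + 0.087903 = 0.13185 kg·m².
T = 2π√(I/(mgd)) = 2π√(0.13185/(2.355 × 9.791 × 0.1932)) = 1.081 s.

1.081 s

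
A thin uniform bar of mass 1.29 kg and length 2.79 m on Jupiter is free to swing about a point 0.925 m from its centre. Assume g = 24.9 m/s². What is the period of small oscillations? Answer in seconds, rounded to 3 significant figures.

1.61 s

For a physical pendulum T = 2π√(I/(mgd)), with d = 0.9250 m from pivot to centre of mass.
I_cm = mL²/12 = 1.29 × 2.79²/12 = 0.8368 kg·m²; I = I_cm + md² = 0.8368 + 1.29 × 0.9250² = 1.941 kg·m².
T = 2π√(1.941/(1.29 × 24.9 × 0.9250)) = 1.61 s.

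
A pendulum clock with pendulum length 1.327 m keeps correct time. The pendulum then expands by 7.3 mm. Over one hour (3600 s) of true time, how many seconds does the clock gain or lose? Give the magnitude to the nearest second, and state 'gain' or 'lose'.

T ∝ √L, so T'/T = √(1.33430/1.327) = 1.00275.
In 3600 s of true time the clock registers 3600/1.00275 = 3590.1 s, so it loses 10 s.

lose 10 s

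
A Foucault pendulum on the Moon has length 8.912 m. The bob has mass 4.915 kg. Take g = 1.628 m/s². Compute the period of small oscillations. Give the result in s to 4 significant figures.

14.70 s

T = 2π√(L/g) = 2π√(8.912/1.628) = 2π × 2.3397 = 14.70 s.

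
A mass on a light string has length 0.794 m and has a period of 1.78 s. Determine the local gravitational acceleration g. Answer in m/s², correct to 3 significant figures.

From T = 2π√(L/g), g = 4π²L/T² = 4π² × 0.794/1.780² = 9.89 m/s².

9.89 m/s²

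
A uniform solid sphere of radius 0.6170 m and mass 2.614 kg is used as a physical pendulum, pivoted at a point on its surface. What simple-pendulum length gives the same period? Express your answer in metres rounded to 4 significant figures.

0.8638 m

The equivalent simple-pendulum length is L_eq = I/(md), where I is about the pivot and d = 0.61700 m.
I_cm = (2/5)mR² = 0.39805 kg·m², so I = I_cm + md² = 0.39805 + 0.99512 = 1.3932 kg·m².
L_eq = 1.3932/(2.614 × 0.61700) = 0.8638 m.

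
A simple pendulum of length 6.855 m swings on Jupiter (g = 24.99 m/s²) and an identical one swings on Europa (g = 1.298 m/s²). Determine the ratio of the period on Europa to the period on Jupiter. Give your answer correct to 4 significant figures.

T ∝ 1/√g, so T₂/T₁ = √(g₁/g₂) = √(24.99/1.298) = 4.388.

4.388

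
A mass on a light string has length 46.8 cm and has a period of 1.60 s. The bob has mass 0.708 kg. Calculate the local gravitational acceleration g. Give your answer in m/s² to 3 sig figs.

From T = 2π√(L/g), g = 4π²L/T² = 4π² × 0.468/1.600² = 7.22 m/s².

7.22 m/s²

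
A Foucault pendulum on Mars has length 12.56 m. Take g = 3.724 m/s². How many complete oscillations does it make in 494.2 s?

42

T = 2π√(L/g) = 2π√(12.56/3.724) = 11.539 s.
Number of complete oscillations = ⌊494.2/11.539⌋ = ⌊42.829⌋ = 42.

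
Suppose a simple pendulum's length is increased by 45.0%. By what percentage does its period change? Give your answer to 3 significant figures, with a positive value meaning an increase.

T ∝ √L, so T'/T = √(1.450) = 1.204.
Percentage change in T = (1.204 − 1) × 100% = 20.4%.

20.4%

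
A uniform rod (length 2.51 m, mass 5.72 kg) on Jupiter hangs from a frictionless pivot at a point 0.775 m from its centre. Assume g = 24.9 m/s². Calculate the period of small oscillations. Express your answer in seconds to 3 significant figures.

For a physical pendulum T = 2π√(I/(mgd)), with d = 0.7750 m from pivot to centre of mass.
I_cm = mL²/12 = 5.72 × 2.51²/12 = 3.003 kg·m²; I = I_cm + md² = 3.003 + 5.72 × 0.7750² = 6.439 kg·m².
T = 2π√(6.439/(5.72 × 24.9 × 0.7750)) = 1.52 s.

1.52 s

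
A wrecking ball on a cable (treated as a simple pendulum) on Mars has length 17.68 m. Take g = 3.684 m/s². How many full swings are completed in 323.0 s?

23

T = 2π√(L/g) = 2π√(17.68/3.684) = 13.765 s.
Number of complete oscillations = ⌊323.0/13.765⌋ = ⌊23.466⌋ = 23.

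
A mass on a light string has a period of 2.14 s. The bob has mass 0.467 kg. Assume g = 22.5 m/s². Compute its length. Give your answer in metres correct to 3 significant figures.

2.61 m

From T = 2π√(L/g), L = gT²/(4π²) = 22.5 × 2.140²/(4π²) = 2.61 m.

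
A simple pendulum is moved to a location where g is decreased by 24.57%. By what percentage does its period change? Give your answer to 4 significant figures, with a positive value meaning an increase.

T ∝ 1/√g, so T'/T = 1/√(0.75430) = 1.1514.
Percentage change in T = (1.1514 − 1) × 100% = 15.14%.

15.14%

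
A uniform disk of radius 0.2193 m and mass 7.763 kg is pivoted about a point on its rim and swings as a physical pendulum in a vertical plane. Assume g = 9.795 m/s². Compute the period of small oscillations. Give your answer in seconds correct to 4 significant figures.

I_cm = ½mr² = 0.18667 kg·m². The pivot is at distance d = 0.2193 m from the centre of mass.
By the parallel-axis theorem, I = I_cm + md² = 0.18667 + 0.37334 = 0.56001 kg·m².
T = 2π√(I/(mgd)) = 2π√(0.56001/(7.763 × 9.795 × 0.2193)) = 1.151 s.

1.151 s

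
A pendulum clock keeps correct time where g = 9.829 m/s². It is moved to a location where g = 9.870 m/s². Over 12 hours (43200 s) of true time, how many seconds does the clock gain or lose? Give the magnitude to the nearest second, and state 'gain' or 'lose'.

gain 90 s

The clock's period scales as T ∝ 1/√g, so T'/T = √(9.829/9.870) = 0.997921.
In 43200 s of true time the clock registers 43200/0.997921 = 43290.0 s, so it gains 90 s.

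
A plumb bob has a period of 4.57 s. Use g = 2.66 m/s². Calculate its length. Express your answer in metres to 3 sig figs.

From T = 2π√(L/g), L = gT²/(4π²) = 2.66 × 4.570²/(4π²) = 1.41 m.

1.41 m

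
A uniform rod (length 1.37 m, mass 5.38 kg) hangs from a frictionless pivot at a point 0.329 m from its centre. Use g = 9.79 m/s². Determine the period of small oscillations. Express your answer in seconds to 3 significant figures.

For a physical pendulum T = 2π√(I/(mgd)), with d = 0.3290 m from pivot to centre of mass.
I_cm = mL²/12 = 5.38 × 1.37²/12 = 0.8415 kg·m²; I = I_cm + md² = 0.8415 + 5.38 × 0.3290² = 1.424 kg·m².
T = 2π√(1.424/(5.38 × 9.79 × 0.3290)) = 1.80 s.

1.80 s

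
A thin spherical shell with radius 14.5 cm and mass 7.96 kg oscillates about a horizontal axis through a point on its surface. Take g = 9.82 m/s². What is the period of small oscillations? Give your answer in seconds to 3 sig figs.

I_cm = (2/3)mr² = 0.1116 kg·m². The pivot is at distance d = 0.145 m from the centre of mass.
By the parallel-axis theorem, I = I_cm + md² = 0.1116 + 0.1674 = 0.2789 kg·m².
T = 2π√(I/(mgd)) = 2π√(0.2789/(7.96 × 9.82 × 0.145)) = 0.986 s.

0.986 s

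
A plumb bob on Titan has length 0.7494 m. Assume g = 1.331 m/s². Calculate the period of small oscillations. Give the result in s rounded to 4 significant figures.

4.715 s

T = 2π√(L/g) = 2π√(0.7494/1.331) = 2π × 0.75036 = 4.715 s.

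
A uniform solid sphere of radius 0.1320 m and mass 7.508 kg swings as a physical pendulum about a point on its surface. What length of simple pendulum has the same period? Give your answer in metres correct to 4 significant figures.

The equivalent simple-pendulum length is L_eq = I/(md), where I is about the pivot and d = 0.13200 m.
I_cm = (2/5)mR² = 0.052328 kg·m², so I = I_cm + md² = 0.052328 + 0.13082 = 0.18315 kg·m².
L_eq = 0.18315/(7.508 × 0.13200) = 0.1848 m.

0.1848 m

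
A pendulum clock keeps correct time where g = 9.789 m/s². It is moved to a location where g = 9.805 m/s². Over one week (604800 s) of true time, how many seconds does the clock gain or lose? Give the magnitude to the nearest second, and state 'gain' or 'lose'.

gain 494 s

The clock's period scales as T ∝ 1/√g, so T'/T = √(9.789/9.805) = 0.999184.
In 604800 s of true time the clock registers 604800/0.999184 = 605294.1 s, so it gains 494 s.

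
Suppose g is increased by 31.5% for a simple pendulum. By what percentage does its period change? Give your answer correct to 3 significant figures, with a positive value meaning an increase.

-12.8%

T ∝ 1/√g, so T'/T = 1/√(1.315) = 0.8720.
Percentage change in T = (0.8720 − 1) × 100% = -12.8%.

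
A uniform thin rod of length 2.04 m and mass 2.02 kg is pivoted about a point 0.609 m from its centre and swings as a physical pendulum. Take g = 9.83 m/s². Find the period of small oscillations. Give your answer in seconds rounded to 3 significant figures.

2.18 s

For a physical pendulum T = 2π√(I/(mgd)), with d = 0.6090 m from pivot to centre of mass.
I_cm = mL²/12 = 2.02 × 2.04²/12 = 0.7005 kg·m²; I = I_cm + md² = 0.7005 + 2.02 × 0.6090² = 1.450 kg·m².
T = 2π√(1.450/(2.02 × 9.83 × 0.6090)) = 2.18 s.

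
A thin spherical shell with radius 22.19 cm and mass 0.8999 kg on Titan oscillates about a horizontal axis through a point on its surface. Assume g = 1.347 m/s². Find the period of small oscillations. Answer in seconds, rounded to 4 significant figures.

I_cm = (2/3)mr² = 0.029540 kg·m². The pivot is at distance d = 0.2219 m from the centre of mass.
By the parallel-axis theorem, I = I_cm + md² = 0.029540 + 0.044311 = 0.073851 kg·m².
T = 2π√(I/(mgd)) = 2π√(0.073851/(0.8999 × 1.347 × 0.2219)) = 3.292 s.

3.292 s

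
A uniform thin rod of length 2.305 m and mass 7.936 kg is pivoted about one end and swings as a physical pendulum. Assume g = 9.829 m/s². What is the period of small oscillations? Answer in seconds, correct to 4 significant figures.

2.484 s

For a physical pendulum T = 2π√(I/(mgd)), with d = 1.1525 m from pivot to centre of mass.
I_cm = mL²/12 = 7.936 × 2.305²/12 = 3.5137 kg·m²; I = I_cm + md² = 3.5137 + 7.936 × 1.1525² = 14.055 kg·m².
T = 2π√(14.055/(7.936 × 9.829 × 1.1525)) = 2.484 s.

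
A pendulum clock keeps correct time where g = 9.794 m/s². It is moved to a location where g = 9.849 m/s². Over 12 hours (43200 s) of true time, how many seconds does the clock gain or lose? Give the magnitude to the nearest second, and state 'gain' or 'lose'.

The clock's period scales as T ∝ 1/√g, so T'/T = √(9.794/9.849) = 0.997204.
In 43200 s of true time the clock registers 43200/0.997204 = 43321.1 s, so it gains 121 s.

gain 121 s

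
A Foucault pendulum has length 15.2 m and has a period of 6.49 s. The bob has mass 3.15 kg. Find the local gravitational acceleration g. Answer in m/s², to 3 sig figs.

14.2 m/s²

From T = 2π√(L/g), g = 4π²L/T² = 4π² × 15.2/6.490² = 14.2 m/s².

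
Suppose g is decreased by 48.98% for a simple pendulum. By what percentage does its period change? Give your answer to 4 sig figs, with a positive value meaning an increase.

40.00%

T ∝ 1/√g, so T'/T = 1/√(0.51020) = 1.4000.
Percentage change in T = (1.4000 − 1) × 100% = 40.00%.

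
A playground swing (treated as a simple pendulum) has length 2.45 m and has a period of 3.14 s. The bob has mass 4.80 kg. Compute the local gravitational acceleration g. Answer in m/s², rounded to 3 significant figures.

9.81 m/s²

From T = 2π√(L/g), g = 4π²L/T² = 4π² × 2.45/3.140² = 9.81 m/s².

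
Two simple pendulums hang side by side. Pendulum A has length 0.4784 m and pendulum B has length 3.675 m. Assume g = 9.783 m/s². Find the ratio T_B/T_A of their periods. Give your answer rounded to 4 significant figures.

T ∝ √L, so T_B/T_A = √(L_B/L_A) = √(3.675/0.4784) = 2.772.

2.772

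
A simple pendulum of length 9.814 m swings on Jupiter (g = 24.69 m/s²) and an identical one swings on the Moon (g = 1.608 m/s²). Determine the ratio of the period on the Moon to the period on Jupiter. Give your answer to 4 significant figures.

T ∝ 1/√g, so T₂/T₁ = √(g₁/g₂) = √(24.69/1.608) = 3.918.

3.918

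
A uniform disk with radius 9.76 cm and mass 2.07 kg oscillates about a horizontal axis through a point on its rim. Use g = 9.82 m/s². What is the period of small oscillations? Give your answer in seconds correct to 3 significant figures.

I_cm = ½mr² = 0.009859 kg·m². The pivot is at distance d = 0.0976 m from the centre of mass.
By the parallel-axis theorem, I = I_cm + md² = 0.009859 + 0.01972 = 0.02958 kg·m².
T = 2π√(I/(mgd)) = 2π√(0.02958/(2.07 × 9.82 × 0.0976)) = 0.767 s.

0.767 s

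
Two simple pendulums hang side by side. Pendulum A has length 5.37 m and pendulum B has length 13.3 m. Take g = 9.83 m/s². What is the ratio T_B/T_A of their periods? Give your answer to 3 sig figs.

T ∝ √L, so T_B/T_A = √(L_B/L_A) = √(13.3/5.37) = 1.57.

1.57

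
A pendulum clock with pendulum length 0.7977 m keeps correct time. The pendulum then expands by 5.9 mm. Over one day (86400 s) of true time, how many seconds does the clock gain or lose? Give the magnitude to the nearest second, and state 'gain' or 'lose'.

T ∝ √L, so T'/T = √(0.80360/0.7977) = 1.00369.
In 86400 s of true time the clock registers 86400/1.00369 = 86082.2 s, so it loses 318 s.

lose 318 s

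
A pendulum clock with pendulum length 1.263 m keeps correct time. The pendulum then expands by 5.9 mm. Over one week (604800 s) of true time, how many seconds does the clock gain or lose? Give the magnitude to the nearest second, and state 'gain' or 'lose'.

lose 1408 s

T ∝ √L, so T'/T = √(1.26890/1.263) = 1.00233.
In 604800 s of true time the clock registers 604800/1.00233 = 603392.3 s, so it loses 1408 s.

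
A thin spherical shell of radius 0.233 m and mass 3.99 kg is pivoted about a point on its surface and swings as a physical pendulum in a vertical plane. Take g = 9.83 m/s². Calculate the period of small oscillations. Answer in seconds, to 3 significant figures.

1.25 s

I_cm = (2/3)mr² = 0.1444 kg·m². The pivot is at distance d = 0.233 m from the centre of mass.
By the parallel-axis theorem, I = I_cm + md² = 0.1444 + 0.2166 = 0.3610 kg·m².
T = 2π√(I/(mgd)) = 2π√(0.3610/(3.99 × 9.83 × 0.233)) = 1.25 s.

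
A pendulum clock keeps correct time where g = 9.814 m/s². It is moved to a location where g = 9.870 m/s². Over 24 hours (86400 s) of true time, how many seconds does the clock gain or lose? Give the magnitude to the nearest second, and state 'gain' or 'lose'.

gain 246 s

The clock's period scales as T ∝ 1/√g, so T'/T = √(9.814/9.870) = 0.997159.
In 86400 s of true time the clock registers 86400/0.997159 = 86646.2 s, so it gains 246 s.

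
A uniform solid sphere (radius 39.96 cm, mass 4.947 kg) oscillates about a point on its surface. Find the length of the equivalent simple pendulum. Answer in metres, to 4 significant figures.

0.5594 m

The equivalent simple-pendulum length is L_eq = I/(md), where I is about the pivot and d = 0.39960 m.
I_cm = (2/5)mR² = 0.31598 kg·m², so I = I_cm + md² = 0.31598 + 0.78994 = 1.1059 kg·m².
L_eq = 1.1059/(4.947 × 0.39960) = 0.5594 m.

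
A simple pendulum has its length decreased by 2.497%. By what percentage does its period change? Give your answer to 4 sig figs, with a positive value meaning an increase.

-1.256%

T ∝ √L, so T'/T = √(0.97503) = 0.98744.
Percentage change in T = (0.98744 − 1) × 100% = -1.256%.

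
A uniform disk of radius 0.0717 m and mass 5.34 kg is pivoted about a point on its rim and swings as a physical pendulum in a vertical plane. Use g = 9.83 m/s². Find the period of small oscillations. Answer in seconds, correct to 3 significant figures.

I_cm = ½mr² = 0.01373 kg·m². The pivot is at distance d = 0.0717 m from the centre of mass.
By the parallel-axis theorem, I = I_cm + md² = 0.01373 + 0.02745 = 0.04118 kg·m².
T = 2π√(I/(mgd)) = 2π√(0.04118/(5.34 × 9.83 × 0.0717)) = 0.657 s.

0.657 s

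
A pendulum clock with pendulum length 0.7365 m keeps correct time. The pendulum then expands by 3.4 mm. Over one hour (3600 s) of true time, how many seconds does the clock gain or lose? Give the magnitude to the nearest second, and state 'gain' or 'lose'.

T ∝ √L, so T'/T = √(0.73990/0.7365) = 1.00231.
In 3600 s of true time the clock registers 3600/1.00231 = 3591.7 s, so it loses 8 s.

lose 8 s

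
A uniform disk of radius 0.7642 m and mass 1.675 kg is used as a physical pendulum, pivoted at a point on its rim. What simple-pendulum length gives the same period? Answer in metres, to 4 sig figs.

1.146 m

The equivalent simple-pendulum length is L_eq = I/(md), where I is about the pivot and d = 0.76420 m.
I_cm = ½mR² = 0.48910 kg·m², so I = I_cm + md² = 0.48910 + 0.97820 = 1.4673 kg·m².
L_eq = 1.4673/(1.675 × 0.76420) = 1.146 m.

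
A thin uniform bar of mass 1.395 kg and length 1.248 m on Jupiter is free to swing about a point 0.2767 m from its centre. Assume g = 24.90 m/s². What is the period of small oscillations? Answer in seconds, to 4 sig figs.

1.087 s

For a physical pendulum T = 2π√(I/(mgd)), with d = 0.27670 m from pivot to centre of mass.
I_cm = mL²/12 = 1.395 × 1.248²/12 = 0.18106 kg·m²; I = I_cm + md² = 0.18106 + 1.395 × 0.27670² = 0.28787 kg·m².
T = 2π√(0.28787/(1.395 × 24.90 × 0.27670)) = 1.087 s.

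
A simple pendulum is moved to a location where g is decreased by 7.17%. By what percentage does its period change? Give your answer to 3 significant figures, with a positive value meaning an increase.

3.79%

T ∝ 1/√g, so T'/T = 1/√(0.9283) = 1.038.
Percentage change in T = (1.038 − 1) × 100% = 3.79%.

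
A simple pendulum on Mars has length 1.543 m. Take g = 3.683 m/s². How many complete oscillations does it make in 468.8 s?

T = 2π√(L/g) = 2π√(1.543/3.683) = 4.0669 s.
Number of complete oscillations = ⌊468.8/4.0669⌋ = ⌊115.27⌋ = 115.

115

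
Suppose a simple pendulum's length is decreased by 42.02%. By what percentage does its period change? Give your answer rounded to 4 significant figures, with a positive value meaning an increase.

-23.86%

T ∝ √L, so T'/T = √(0.57980) = 0.76145.
Percentage change in T = (0.76145 − 1) × 100% = -23.86%.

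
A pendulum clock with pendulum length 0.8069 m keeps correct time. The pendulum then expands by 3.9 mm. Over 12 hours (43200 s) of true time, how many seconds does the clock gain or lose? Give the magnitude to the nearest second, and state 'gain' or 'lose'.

T ∝ √L, so T'/T = √(0.81080/0.8069) = 1.00241.
In 43200 s of true time the clock registers 43200/1.00241 = 43096.0 s, so it loses 104 s.

lose 104 s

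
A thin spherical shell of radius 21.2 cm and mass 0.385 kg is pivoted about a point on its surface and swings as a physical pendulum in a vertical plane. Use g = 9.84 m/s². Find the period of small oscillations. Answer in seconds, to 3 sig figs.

1.19 s

I_cm = (2/3)mr² = 0.01154 kg·m². The pivot is at distance d = 0.212 m from the centre of mass.
By the parallel-axis theorem, I = I_cm + md² = 0.01154 + 0.01730 = 0.02884 kg·m².
T = 2π√(I/(mgd)) = 2π√(0.02884/(0.385 × 9.84 × 0.212)) = 1.19 s.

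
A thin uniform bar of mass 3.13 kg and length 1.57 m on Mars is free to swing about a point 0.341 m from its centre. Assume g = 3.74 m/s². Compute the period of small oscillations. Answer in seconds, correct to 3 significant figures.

3.16 s

For a physical pendulum T = 2π√(I/(mgd)), with d = 0.3410 m from pivot to centre of mass.
I_cm = mL²/12 = 3.13 × 1.57²/12 = 0.6429 kg·m²; I = I_cm + md² = 0.6429 + 3.13 × 0.3410² = 1.007 kg·m².
T = 2π√(1.007/(3.13 × 3.74 × 0.3410)) = 3.16 s.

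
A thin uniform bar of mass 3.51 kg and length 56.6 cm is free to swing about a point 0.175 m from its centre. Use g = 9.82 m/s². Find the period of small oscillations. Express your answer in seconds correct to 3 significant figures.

1.15 s

For a physical pendulum T = 2π√(I/(mgd)), with d = 0.1750 m from pivot to centre of mass.
I_cm = mL²/12 = 3.51 × 0.566²/12 = 0.09370 kg·m²; I = I_cm + md² = 0.09370 + 3.51 × 0.1750² = 0.2012 kg·m².
T = 2π√(0.2012/(3.51 × 9.82 × 0.1750)) = 1.15 s.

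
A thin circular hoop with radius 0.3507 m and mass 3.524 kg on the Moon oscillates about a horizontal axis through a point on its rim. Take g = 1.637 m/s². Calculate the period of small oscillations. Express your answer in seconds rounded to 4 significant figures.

4.113 s

I_cm = mr² = 0.43342 kg·m². The pivot is at distance d = 0.3507 m from the centre of mass.
By the parallel-axis theorem, I = I_cm + md² = 0.43342 + 0.43342 = 0.86684 kg·m².
T = 2π√(I/(mgd)) = 2π√(0.86684/(3.524 × 1.637 × 0.3507)) = 4.113 s.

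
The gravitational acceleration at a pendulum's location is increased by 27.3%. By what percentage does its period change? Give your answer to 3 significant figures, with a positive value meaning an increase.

-11.4%

T ∝ 1/√g, so T'/T = 1/√(1.273) = 0.8863.
Percentage change in T = (0.8863 − 1) × 100% = -11.4%.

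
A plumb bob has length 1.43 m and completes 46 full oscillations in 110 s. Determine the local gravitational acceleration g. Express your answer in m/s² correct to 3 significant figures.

T = 110/46 = 2.391 s.
From T = 2π√(L/g), g = 4π²L/T² = 4π² × 1.43/2.391² = 9.87 m/s².

9.87 m/s²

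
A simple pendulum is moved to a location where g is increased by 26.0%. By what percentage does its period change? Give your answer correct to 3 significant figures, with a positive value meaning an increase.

-10.9%

T ∝ 1/√g, so T'/T = 1/√(1.260) = 0.8909.
Percentage change in T = (0.8909 − 1) × 100% = -10.9%.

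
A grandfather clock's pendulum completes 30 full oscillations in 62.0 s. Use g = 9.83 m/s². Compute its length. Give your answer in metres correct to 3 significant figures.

T = 62.0/30 = 2.067 s.
From T = 2π√(L/g), L = gT²/(4π²) = 9.83 × 2.067²/(4π²) = 1.06 m.

1.06 m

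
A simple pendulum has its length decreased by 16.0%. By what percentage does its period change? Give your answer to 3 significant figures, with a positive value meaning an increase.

T ∝ √L, so T'/T = √(0.8400) = 0.9165.
Percentage change in T = (0.9165 − 1) × 100% = -8.35%.

-8.35%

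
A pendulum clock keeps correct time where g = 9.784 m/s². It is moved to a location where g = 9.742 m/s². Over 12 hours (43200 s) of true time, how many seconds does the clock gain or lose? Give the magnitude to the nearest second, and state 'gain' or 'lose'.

The clock's period scales as T ∝ 1/√g, so T'/T = √(9.784/9.742) = 1.00215.
In 43200 s of true time the clock registers 43200/1.00215 = 43107.2 s, so it loses 93 s.

lose 93 s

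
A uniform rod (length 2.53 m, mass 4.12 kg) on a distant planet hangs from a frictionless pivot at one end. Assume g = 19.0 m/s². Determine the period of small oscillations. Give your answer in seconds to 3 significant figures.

1.87 s

For a physical pendulum T = 2π√(I/(mgd)), with d = 1.265 m from pivot to centre of mass.
I_cm = mL²/12 = 4.12 × 2.53²/12 = 2.198 kg·m²; I = I_cm + md² = 2.198 + 4.12 × 1.265² = 8.791 kg·m².
T = 2π√(8.791/(4.12 × 19.0 × 1.265)) = 1.87 s.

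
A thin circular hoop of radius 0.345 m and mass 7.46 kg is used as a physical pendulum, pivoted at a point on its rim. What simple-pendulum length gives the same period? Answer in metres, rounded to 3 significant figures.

The equivalent simple-pendulum length is L_eq = I/(md), where I is about the pivot and d = 0.3450 m.
I_cm = mR² = 0.8879 kg·m², so I = I_cm + md² = 0.8879 + 0.8879 = 1.776 kg·m².
L_eq = 1.776/(7.46 × 0.3450) = 0.690 m.

0.690 m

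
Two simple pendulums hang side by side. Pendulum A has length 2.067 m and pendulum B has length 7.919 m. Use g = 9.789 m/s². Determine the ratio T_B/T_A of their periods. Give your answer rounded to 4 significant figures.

T ∝ √L, so T_B/T_A = √(L_B/L_A) = √(7.919/2.067) = 1.957.

1.957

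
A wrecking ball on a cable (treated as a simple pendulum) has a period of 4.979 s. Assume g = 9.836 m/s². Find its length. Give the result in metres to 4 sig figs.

6.177 m

From T = 2π√(L/g), L = gT²/(4π²) = 9.836 × 4.9790²/(4π²) = 6.177 m.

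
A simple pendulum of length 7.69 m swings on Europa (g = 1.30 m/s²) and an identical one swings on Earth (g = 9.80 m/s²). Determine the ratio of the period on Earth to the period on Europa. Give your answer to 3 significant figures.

0.364

T ∝ 1/√g, so T₂/T₁ = √(g₁/g₂) = √(1.30/9.80) = 0.364.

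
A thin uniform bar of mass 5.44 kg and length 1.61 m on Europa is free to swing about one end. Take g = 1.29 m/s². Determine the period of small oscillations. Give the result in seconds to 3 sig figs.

For a physical pendulum T = 2π√(I/(mgd)), with d = 0.8050 m from pivot to centre of mass.
I_cm = mL²/12 = 5.44 × 1.61²/12 = 1.175 kg·m²; I = I_cm + md² = 1.175 + 5.44 × 0.8050² = 4.700 kg·m².
T = 2π√(4.700/(5.44 × 1.29 × 0.8050)) = 5.73 s.

5.73 s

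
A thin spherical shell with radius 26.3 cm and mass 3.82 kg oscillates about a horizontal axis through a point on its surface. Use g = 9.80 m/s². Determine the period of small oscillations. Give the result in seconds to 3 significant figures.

1.33 s

I_cm = (2/3)mr² = 0.1762 kg·m². The pivot is at distance d = 0.263 m from the centre of mass.
By the parallel-axis theorem, I = I_cm + md² = 0.1762 + 0.2642 = 0.4404 kg·m².
T = 2π√(I/(mgd)) = 2π√(0.4404/(3.82 × 9.80 × 0.263)) = 1.33 s.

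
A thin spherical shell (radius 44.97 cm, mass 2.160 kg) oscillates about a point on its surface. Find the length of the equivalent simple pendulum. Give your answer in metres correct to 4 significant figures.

The equivalent simple-pendulum length is L_eq = I/(md), where I is about the pivot and d = 0.44970 m.
I_cm = (2/3)mR² = 0.29121 kg·m², so I = I_cm + md² = 0.29121 + 0.43682 = 0.72803 kg·m².
L_eq = 0.72803/(2.160 × 0.44970) = 0.7495 m.

0.7495 m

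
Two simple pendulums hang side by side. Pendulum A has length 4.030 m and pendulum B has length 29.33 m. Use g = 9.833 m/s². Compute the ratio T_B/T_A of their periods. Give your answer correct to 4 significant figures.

T ∝ √L, so T_B/T_A = √(L_B/L_A) = √(29.33/4.030) = 2.698.

2.698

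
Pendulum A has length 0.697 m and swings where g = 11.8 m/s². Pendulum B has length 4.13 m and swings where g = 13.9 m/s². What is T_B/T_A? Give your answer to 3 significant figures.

2.24

T = 2π√(L/g), so T_B/T_A = √((L_B/g_B)/(L_A/g_A)) = √((4.13/13.9)/(0.697/11.8)) = 2.24.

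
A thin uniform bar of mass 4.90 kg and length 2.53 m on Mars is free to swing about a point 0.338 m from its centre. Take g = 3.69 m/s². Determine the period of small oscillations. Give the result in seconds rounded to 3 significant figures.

4.53 s

For a physical pendulum T = 2π√(I/(mgd)), with d = 0.3380 m from pivot to centre of mass.
I_cm = mL²/12 = 4.90 × 2.53²/12 = 2.614 kg·m²; I = I_cm + md² = 2.614 + 4.90 × 0.3380² = 3.173 kg·m².
T = 2π√(3.173/(4.90 × 3.69 × 0.3380)) = 4.53 s.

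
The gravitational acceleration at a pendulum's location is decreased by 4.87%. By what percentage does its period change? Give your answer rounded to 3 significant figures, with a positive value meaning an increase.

T ∝ 1/√g, so T'/T = 1/√(0.9513) = 1.025.
Percentage change in T = (1.025 − 1) × 100% = 2.53%.

2.53%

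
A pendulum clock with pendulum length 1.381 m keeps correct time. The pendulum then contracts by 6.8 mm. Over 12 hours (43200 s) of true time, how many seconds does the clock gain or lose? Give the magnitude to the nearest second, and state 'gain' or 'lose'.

gain 107 s

T ∝ √L, so T'/T = √(1.37420/1.381) = 0.997535.
In 43200 s of true time the clock registers 43200/0.997535 = 43306.8 s, so it gains 107 s.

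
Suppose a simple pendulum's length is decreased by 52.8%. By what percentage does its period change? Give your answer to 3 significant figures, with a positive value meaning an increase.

T ∝ √L, so T'/T = √(0.4720) = 0.6870.
Percentage change in T = (0.6870 − 1) × 100% = -31.3%.

-31.3%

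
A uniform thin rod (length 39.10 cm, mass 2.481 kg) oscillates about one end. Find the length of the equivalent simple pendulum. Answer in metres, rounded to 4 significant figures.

0.2607 m

The equivalent simple-pendulum length is L_eq = I/(md), where I is about the pivot and d = 0.19550 m.
I_cm = (1/12)mL² = 0.031608 kg·m², so I = I_cm + md² = 0.031608 + 0.094824 = 0.12643 kg·m².
L_eq = 0.12643/(2.481 × 0.19550) = 0.2607 m.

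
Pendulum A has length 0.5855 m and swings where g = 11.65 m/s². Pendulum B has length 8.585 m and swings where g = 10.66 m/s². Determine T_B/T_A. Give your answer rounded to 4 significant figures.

T = 2π√(L/g), so T_B/T_A = √((L_B/g_B)/(L_A/g_A)) = √((8.585/10.66)/(0.5855/11.65)) = 4.003.

4.003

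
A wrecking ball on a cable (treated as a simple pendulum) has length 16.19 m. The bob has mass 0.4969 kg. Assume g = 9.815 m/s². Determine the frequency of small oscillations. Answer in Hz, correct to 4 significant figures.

0.1239 Hz

T = 2π√(L/g) = 2π√(16.19/9.815) = 8.0697 s, so f = 1/T = 0.1239 Hz.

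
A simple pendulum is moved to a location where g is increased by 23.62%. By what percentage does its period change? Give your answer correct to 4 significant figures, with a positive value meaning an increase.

-10.06%

T ∝ 1/√g, so T'/T = 1/√(1.2362) = 0.89941.
Percentage change in T = (0.89941 − 1) × 100% = -10.06%.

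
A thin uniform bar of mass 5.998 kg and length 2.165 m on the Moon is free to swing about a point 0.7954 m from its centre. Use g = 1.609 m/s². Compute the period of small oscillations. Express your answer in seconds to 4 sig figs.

5.618 s

For a physical pendulum T = 2π√(I/(mgd)), with d = 0.79540 m from pivot to centre of mass.
I_cm = mL²/12 = 5.998 × 2.165²/12 = 2.3428 kg·m²; I = I_cm + md² = 2.3428 + 5.998 × 0.79540² = 6.1375 kg·m².
T = 2π√(6.1375/(5.998 × 1.609 × 0.79540)) = 5.618 s.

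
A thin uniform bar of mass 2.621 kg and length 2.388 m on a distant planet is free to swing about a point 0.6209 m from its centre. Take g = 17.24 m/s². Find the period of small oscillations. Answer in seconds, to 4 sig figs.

1.782 s

For a physical pendulum T = 2π√(I/(mgd)), with d = 0.62090 m from pivot to centre of mass.
I_cm = mL²/12 = 2.621 × 2.388²/12 = 1.2455 kg·m²; I = I_cm + md² = 1.2455 + 2.621 × 0.62090² = 2.2560 kg·m².
T = 2π√(2.2560/(2.621 × 17.24 × 0.62090)) = 1.782 s.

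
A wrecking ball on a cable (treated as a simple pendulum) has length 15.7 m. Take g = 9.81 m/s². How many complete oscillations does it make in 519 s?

T = 2π√(L/g) = 2π√(15.7/9.81) = 7.949 s.
Number of complete oscillations = ⌊519/7.949⌋ = ⌊65.29⌋ = 65.

65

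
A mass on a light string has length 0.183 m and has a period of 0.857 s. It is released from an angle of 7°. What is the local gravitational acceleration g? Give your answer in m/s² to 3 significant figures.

From T = 2π√(L/g), g = 4π²L/T² = 4π² × 0.183/0.8570² = 9.84 m/s².

9.84 m/s²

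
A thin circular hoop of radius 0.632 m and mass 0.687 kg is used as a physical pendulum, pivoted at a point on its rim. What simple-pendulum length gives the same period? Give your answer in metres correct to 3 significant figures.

The equivalent simple-pendulum length is L_eq = I/(md), where I is about the pivot and d = 0.6320 m.
I_cm = mR² = 0.2744 kg·m², so I = I_cm + md² = 0.2744 + 0.2744 = 0.5488 kg·m².
L_eq = 0.5488/(0.687 × 0.6320) = 1.26 m.

1.26 m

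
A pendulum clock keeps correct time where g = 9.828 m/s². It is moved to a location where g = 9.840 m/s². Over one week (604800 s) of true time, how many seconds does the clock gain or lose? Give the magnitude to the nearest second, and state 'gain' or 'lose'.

gain 369 s

The clock's period scales as T ∝ 1/√g, so T'/T = √(9.828/9.840) = 0.999390.
In 604800 s of true time the clock registers 604800/0.999390 = 605169.1 s, so it gains 369 s.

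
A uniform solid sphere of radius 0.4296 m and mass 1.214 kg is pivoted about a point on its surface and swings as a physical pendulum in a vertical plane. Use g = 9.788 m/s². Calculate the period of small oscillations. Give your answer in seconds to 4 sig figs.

I_cm = (2/5)mr² = 0.089620 kg·m². The pivot is at distance d = 0.4296 m from the centre of mass.
By the parallel-axis theorem, I = I_cm + md² = 0.089620 + 0.22405 = 0.31367 kg·m².
T = 2π√(I/(mgd)) = 2π√(0.31367/(1.214 × 9.788 × 0.4296)) = 1.558 s.

1.558 s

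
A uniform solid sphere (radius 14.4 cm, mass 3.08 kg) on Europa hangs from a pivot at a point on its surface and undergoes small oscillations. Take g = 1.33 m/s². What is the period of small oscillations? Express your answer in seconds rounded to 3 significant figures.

2.45 s

I_cm = (2/5)mr² = 0.02555 kg·m². The pivot is at distance d = 0.144 m from the centre of mass.
By the parallel-axis theorem, I = I_cm + md² = 0.02555 + 0.06387 = 0.08941 kg·m².
T = 2π√(I/(mgd)) = 2π√(0.08941/(3.08 × 1.33 × 0.144)) = 2.45 s.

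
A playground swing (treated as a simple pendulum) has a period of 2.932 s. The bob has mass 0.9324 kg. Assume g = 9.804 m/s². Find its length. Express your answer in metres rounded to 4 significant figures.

From T = 2π√(L/g), L = gT²/(4π²) = 9.804 × 2.9320²/(4π²) = 2.135 m.

2.135 m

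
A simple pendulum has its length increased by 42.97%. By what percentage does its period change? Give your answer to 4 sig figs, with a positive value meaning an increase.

19.57%

T ∝ √L, so T'/T = √(1.4297) = 1.1957.
Percentage change in T = (1.1957 − 1) × 100% = 19.57%.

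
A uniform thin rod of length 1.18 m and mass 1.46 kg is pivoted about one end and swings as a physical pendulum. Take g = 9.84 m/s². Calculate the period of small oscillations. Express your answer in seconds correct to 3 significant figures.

For a physical pendulum T = 2π√(I/(mgd)), with d = 0.5900 m from pivot to centre of mass.
I_cm = mL²/12 = 1.46 × 1.18²/12 = 0.1694 kg·m²; I = I_cm + md² = 0.1694 + 1.46 × 0.5900² = 0.6776 kg·m².
T = 2π√(0.6776/(1.46 × 9.84 × 0.5900)) = 1.78 s.

1.78 s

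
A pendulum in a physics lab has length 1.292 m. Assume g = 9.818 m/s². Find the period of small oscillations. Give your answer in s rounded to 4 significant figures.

2.279 s

T = 2π√(L/g) = 2π√(1.292/9.818) = 2π × 0.36276 = 2.279 s.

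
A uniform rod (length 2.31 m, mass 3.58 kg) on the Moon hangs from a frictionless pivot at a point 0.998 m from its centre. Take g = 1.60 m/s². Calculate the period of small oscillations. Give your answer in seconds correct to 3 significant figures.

For a physical pendulum T = 2π√(I/(mgd)), with d = 0.9980 m from pivot to centre of mass.
I_cm = mL²/12 = 3.58 × 2.31²/12 = 1.592 kg·m²; I = I_cm + md² = 1.592 + 3.58 × 0.9980² = 5.158 kg·m².
T = 2π√(5.158/(3.58 × 1.60 × 0.9980)) = 5.97 s.

5.97 s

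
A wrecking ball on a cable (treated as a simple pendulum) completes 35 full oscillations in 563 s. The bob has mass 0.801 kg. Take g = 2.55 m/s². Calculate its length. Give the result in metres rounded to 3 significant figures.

T = 563/35 = 16.09 s.
From T = 2π√(L/g), L = gT²/(4π²) = 2.55 × 16.09²/(4π²) = 16.7 m.

16.7 m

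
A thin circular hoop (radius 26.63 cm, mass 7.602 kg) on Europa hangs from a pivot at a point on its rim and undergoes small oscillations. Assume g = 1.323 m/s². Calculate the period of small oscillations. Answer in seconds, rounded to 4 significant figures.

I_cm = mr² = 0.53910 kg·m². The pivot is at distance d = 0.2663 m from the centre of mass.
By the parallel-axis theorem, I = I_cm + md² = 0.53910 + 0.53910 = 1.0782 kg·m².
T = 2π√(I/(mgd)) = 2π√(1.0782/(7.602 × 1.323 × 0.2663)) = 3.987 s.

3.987 s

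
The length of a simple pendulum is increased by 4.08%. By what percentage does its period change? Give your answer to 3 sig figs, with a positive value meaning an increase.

2.02%

T ∝ √L, so T'/T = √(1.041) = 1.020.
Percentage change in T = (1.020 − 1) × 100% = 2.02%.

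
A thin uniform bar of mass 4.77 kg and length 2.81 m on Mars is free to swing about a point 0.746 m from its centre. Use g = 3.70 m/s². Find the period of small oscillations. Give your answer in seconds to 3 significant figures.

4.17 s

For a physical pendulum T = 2π√(I/(mgd)), with d = 0.7460 m from pivot to centre of mass.
I_cm = mL²/12 = 4.77 × 2.81²/12 = 3.139 kg·m²; I = I_cm + md² = 3.139 + 4.77 × 0.7460² = 5.793 kg·m².
T = 2π√(5.793/(4.77 × 3.70 × 0.7460)) = 4.17 s.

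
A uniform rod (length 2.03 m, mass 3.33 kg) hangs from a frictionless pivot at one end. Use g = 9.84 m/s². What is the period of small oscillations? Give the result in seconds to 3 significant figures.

For a physical pendulum T = 2π√(I/(mgd)), with d = 1.015 m from pivot to centre of mass.
I_cm = mL²/12 = 3.33 × 2.03²/12 = 1.144 kg·m²; I = I_cm + md² = 1.144 + 3.33 × 1.015² = 4.574 kg·m².
T = 2π√(4.574/(3.33 × 9.84 × 1.015)) = 2.33 s.

2.33 s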